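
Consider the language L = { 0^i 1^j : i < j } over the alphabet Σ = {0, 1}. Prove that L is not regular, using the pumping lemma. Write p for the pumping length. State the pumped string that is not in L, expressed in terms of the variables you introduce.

0^{p+k} 1^{p+1}

Assume L is regular; let p be its pumping constant.
Choose w = 0^p 1^{p+1} ∈ L, with |w| = 2p+1 ≥ p.
Write w = xyz as guaranteed by the lemma, with |xy| ≤ p and y is nonempty.
The first p characters of w are 0's, so xy (and hence y) consists only of 0's. Write y = 0^k, 1 ≤ k ≤ p.
Consider xy^2z = 0^{p+k} 1^{p+1}. Since k ≥ 1, the 0-count p+k is at least p+1, so i < j fails; thus xy^2z ∉ L.
This is a contradiction; hence L is not regular.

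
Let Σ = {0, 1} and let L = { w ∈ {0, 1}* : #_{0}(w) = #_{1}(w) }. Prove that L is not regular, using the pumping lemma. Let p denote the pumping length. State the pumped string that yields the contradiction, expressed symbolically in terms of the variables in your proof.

Toward a contradiction, assume L is regular with pumping length p.
Choose w = 0^p 1^p ∈ L with |w| = 2p ≥ p.
Write w = xyz as guaranteed by the lemma, with |xy| ≤ p and |y| ≥ 1.
The first p characters of w are 0's, so xy (and hence y) consists only of 0's. Write y = 0^k, 1 ≤ k ≤ p.
Pump with i = 2: xy^2z = 0^{p+k} 1^p has p+k occurrences of 0 but only p of 1. Since k ≥ 1 the counts differ, so xy^2z ∉ L.
This contradicts the pumping lemma, so L is not regular.

0^{p+k} 1^p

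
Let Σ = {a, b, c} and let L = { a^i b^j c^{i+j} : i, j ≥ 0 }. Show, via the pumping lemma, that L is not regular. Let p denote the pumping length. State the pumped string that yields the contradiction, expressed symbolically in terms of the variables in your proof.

a^{p+k} b^p c^{2p}

Assume L is regular; let p be its pumping constant.
Take w = a^p b^p c^{2p} ∈ L (with i=j=p, i+j=2p), |w| = 4p ≥ p.
The pumping lemma gives a decomposition w = xyz where |xy| ≤ p and |y| ≥ 1.
Since the first p symbols of w are all a's and |xy| ≤ p, y lies entirely in the leading a-block: y = a^k for some k with 1 ≤ k ≤ p.
Consider xy^2z = a^{p+k} b^p c^{2p}. Now the a- and b-counts sum to 2p+k, but the c-count is 2p ≠ 2p+k. So xy^2z ∉ L.
This contradicts the pumping lemma, so L is not regular.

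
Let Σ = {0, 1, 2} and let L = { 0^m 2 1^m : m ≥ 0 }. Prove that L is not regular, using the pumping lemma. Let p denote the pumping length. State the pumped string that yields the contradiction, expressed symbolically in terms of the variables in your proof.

Assume L is regular; let p be its pumping constant.
Take w = 0^p 2 1^p ∈ L with |w| = 2p+1 ≥ p.
Write w = xyz as guaranteed by the lemma, with |xy| ≤ p and |y| ≥ 1.
Because |xy| ≤ p and w begins with p copies of 0, we have y = 0^k with 1 ≤ k ≤ p.
Pump with i = 2: xy^2z = 0^{p+k} 2 1^p, which would require p+k = p. But k ≥ 1, so xy^2z ∉ L.
This contradicts the pumping lemma, so L is not regular.

0^{p+k} 2 1^p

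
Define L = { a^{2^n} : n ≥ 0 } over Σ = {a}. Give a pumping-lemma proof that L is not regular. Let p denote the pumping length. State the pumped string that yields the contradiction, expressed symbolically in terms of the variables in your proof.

Assume L is regular. Let p be the pumping length given by the pumping lemma.
Take w = a^{2^p} ∈ L with |w| = 2^p ≥ p.
The pumping lemma gives a decomposition w = xyz where |xy| ≤ p and |y| > 0.
Then y = a^k for some k with 1 ≤ k ≤ p.
Pump with i = 2: xy^2z = a^{2^p+k}. Since 1 ≤ k ≤ p < 2^p, we have 2^p < 2^p+k < 2^{p+1}, so 2^p+k is not a power of 2. So xy^2z ∉ L.
This contradicts the pumping lemma, so L is not regular.

a^{2^p+k}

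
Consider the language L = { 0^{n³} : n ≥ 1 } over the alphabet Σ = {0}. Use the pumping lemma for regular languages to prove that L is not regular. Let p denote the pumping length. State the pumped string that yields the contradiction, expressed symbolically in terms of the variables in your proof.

Assume L is regular. Let p be the pumping length given by the pumping lemma.
Take w = 0^{p³} ∈ L with |w| = p³ ≥ p.
The pumping lemma gives a decomposition w = xyz where |xy| ≤ p and y is nonempty.
Then y = 0^k for some k with 1 ≤ k ≤ p.
Pump with i = 2: xy^2z = 0^{p³+k}. Since 1 ≤ k ≤ p, p³ < p³+k ≤ p³+p < p³+3p²+3p+1 = (p+1)³, so p³+k is not a perfect cube. So xy^2z ∉ L.
Contradiction. Therefore L is not regular.

0^{p³+k}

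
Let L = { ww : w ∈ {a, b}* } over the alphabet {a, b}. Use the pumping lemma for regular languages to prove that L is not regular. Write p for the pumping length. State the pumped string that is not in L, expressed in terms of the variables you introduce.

a^{p+k} b^p a^p b^p

Suppose for contradiction that L is regular, and let p be the pumping length.
Take w = a^p b^p a^p b^p = uu where u = a^pb^p; then w ∈ L and |w| = 4p ≥ p.
Write w = xyz as guaranteed by the lemma, with |xy| ≤ p and y is nonempty.
Because |xy| ≤ p and w begins with p copies of a, we have y = a^k with 1 ≤ k ≤ p.
Pump with i = 2: xy^2z = a^{p+k} b^p a^p b^p, of length 4p+k. Suppose this equals vv. The string starts with a and ends with b, so v does too; thus the boundary between the two copies of v is a b→a transition. There is exactly one such transition, at position 2p+k, so |v| = 2p+k and |vv| = 4p+2k ≠ 4p+k since k ≥ 1. So xy^2z ∉ L.
Contradiction. Therefore L is not regular.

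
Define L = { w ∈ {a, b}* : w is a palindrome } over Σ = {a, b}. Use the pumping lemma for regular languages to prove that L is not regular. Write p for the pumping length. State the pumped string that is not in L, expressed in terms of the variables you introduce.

Toward a contradiction, assume L is regular with pumping length p.
Take w = a^p b a^p, a palindrome of length 2p+1 ≥ p.
Write w = xyz as guaranteed by the lemma, with |xy| ≤ p and |y| ≥ 1.
Since the first p symbols of w are all a's and |xy| ≤ p, y lies entirely in the leading a-block: y = a^k for some k with 1 ≤ k ≤ p.
Pump with i = 2: xy^2z = a^{p+k} b a^p. Its reverse is a^p b a^{p+k}, which differs from xy^2z since k ≥ 1. So xy^2z is not a palindrome and xy^2z ∉ L.
This contradicts the pumping lemma, so L is not regular.

a^{p+k} b a^p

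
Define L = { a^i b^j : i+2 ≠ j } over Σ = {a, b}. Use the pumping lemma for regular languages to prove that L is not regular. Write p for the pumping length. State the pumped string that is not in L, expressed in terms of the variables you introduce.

a^{p+p!} b^{p+p!+2}

Suppose for contradiction that L is regular, and let p be the pumping length.
Choose w = a^p b^{p+p!+2}. Since p ≠ (p+p!+2)-2 = p+p!, w ∈ L; and |w| ≥ p.
Write w = xyz as guaranteed by the lemma, with |xy| ≤ p and |y| > 0.
Since the first p symbols of w are all a's and |xy| ≤ p, y lies entirely in the leading a-block: y = a^k for some k with 1 ≤ k ≤ p.
Since 1 ≤ k ≤ p, k divides p!; set t = 1 + p!/k. Then xy^t z has p + (p!/k)·k = p + p! copies of a. Now the a-count is p+p! and (b-count)-2 = (p+p!+2)-2 = p+p!, so i+2 ≠ j fails. So xy^t z = a^{p+p!} b^{p+p!+2} ∉ L.
This contradicts the pumping lemma, so L is not regular.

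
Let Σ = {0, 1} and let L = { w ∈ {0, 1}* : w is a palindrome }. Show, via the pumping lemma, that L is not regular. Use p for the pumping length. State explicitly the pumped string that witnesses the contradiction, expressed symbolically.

Assume L is regular; let p be its pumping constant.
Take w = 0^p 1 0^p, a palindrome of length 2p+1 ≥ p.
Write w = xyz as guaranteed by the lemma, with |xy| ≤ p and y is nonempty.
The first p characters of w are 0's, so xy (and hence y) consists only of 0's. Write y = 0^k, 1 ≤ k ≤ p.
Pump with i = 2: xy^2z = 0^{p+k} 1 0^p. Its reverse is 0^p 1 0^{p+k}, which differs from xy^2z since k ≥ 1. So xy^2z is not a palindrome and xy^2z ∉ L.
Contradiction. Therefore L is not regular.

0^{p+k} 1 0^p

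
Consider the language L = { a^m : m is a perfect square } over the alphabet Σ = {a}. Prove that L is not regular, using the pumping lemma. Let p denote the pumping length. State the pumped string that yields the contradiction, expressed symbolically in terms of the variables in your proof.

Assume L is regular; let p be its pumping constant.
Take w = a^{p²} ∈ L with |w| = p² ≥ p.
By the pumping lemma, w = xyz with |xy| ≤ p and |y| ≥ 1.
Then y = a^k for some k with 1 ≤ k ≤ p.
Pump with i = 2: xy^2z = a^{p²+k}. Since 1 ≤ k ≤ p, p² < p²+k ≤ p²+p < (p+1)², so p²+k lies strictly between consecutive squares and is not a perfect square. So xy^2z ∉ L.
Contradiction. Therefore L is not regular.

a^{p²+k}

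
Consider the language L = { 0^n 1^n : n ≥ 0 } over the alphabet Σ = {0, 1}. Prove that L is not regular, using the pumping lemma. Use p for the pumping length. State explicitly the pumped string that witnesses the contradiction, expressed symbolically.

Toward a contradiction, assume L is regular with pumping length p.
Take w = 0^p 1^p. Then w ∈ L and |w| = 2p ≥ p.
The pumping lemma gives a decomposition w = xyz where |xy| ≤ p and |y| ≥ 1.
The first p characters of w are 0's, so xy (and hence y) consists only of 0's. Write y = 0^k, 1 ≤ k ≤ p.
Pump with i = 2: xy^2z = 0^{p+k} 1^p. For this to lie in L we would need p = p+k, which forces k = 0. But k ≥ 1, so xy^2z ∉ L.
Contradiction. Therefore L is not regular.

0^{p+k} 1^p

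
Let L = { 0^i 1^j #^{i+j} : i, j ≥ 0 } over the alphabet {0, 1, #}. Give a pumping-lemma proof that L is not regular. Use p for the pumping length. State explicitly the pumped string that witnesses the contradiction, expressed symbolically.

Toward a contradiction, assume L is regular with pumping length p.
Take w = 0^p 1^p #^{2p} ∈ L (with i=j=p, i+j=2p), |w| = 4p ≥ p.
Write w = xyz as guaranteed by the lemma, with |xy| ≤ p and y is nonempty.
Since the first p symbols of w are all 0's and |xy| ≤ p, y lies entirely in the leading 0-block: y = 0^k for some k with 1 ≤ k ≤ p.
Consider xy^2z = 0^{p+k} 1^p #^{2p}. Now the 0- and 1-counts sum to 2p+k, but the #-count is 2p ≠ 2p+k. So xy^2z ∉ L.
Contradiction. Therefore L is not regular.

0^{p+k} 1^p #^{2p}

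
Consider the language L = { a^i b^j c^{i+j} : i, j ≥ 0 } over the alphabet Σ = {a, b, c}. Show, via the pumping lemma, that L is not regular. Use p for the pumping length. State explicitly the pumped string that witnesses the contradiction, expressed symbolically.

a^{p+k} b^p c^{2p}

Assume L is regular; let p be its pumping constant.
Take w = a^p b^p c^{2p} ∈ L (with i=j=p, i+j=2p), |w| = 4p ≥ p.
Write w = xyz as guaranteed by the lemma, with |xy| ≤ p and |y| ≥ 1.
The first p characters of w are a's, so xy (and hence y) consists only of a's. Write y = a^k, 1 ≤ k ≤ p.
Consider xy^2z = a^{p+k} b^p c^{2p}. Now the a- and b-counts sum to 2p+k, but the c-count is 2p ≠ 2p+k. So xy^2z ∉ L.
This is a contradiction; hence L is not regular.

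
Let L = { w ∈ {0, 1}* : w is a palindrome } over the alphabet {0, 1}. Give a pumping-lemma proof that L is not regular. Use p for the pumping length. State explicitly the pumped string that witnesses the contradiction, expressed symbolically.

Assume L is regular; let p be its pumping constant.
Take w = 0^p 1 0^p, a palindrome of length 2p+1 ≥ p.
The pumping lemma gives a decomposition w = xyz where |xy| ≤ p and |y| ≥ 1.
Since the first p symbols of w are all 0's and |xy| ≤ p, y lies entirely in the leading 0-block: y = 0^k for some k with 1 ≤ k ≤ p.
Pump with i = 2: xy^2z = 0^{p+k} 1 0^p. Its reverse is 0^p 1 0^{p+k}, which differs from xy^2z since k ≥ 1. So xy^2z is not a palindrome and xy^2z ∉ L.
Contradiction. Therefore L is not regular.

0^{p+k} 1 0^p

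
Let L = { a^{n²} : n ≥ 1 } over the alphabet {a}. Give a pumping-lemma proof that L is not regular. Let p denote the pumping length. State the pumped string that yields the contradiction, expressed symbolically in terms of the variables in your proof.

a^{p²+k}

Assume L is regular; let p be its pumping constant.
Take w = a^{p²} ∈ L with |w| = p² ≥ p.
By the pumping lemma, w = xyz with |xy| ≤ p and y is nonempty.
Then y = a^k for some k with 1 ≤ k ≤ p.
Pump with i = 2: xy^2z = a^{p²+k}. Since 1 ≤ k ≤ p, p² < p²+k ≤ p²+p < (p+1)², so p²+k lies strictly between consecutive squares and is not a perfect square. So xy^2z ∉ L.
Contradiction. Therefore L is not regular.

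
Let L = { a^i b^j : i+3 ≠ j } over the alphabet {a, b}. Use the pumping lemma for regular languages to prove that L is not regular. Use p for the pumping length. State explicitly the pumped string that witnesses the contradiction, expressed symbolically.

a^{p+p!} b^{p+p!+3}

Assume L is regular; let p be its pumping constant.
Choose w = a^p b^{p+p!+3}. Since p ≠ (p+p!+3)-3 = p+p!, w ∈ L; and |w| ≥ p.
Write w = xyz as guaranteed by the lemma, with |xy| ≤ p and |y| ≥ 1.
Since the first p symbols of w are all a's and |xy| ≤ p, y lies entirely in the leading a-block: y = a^k for some k with 1 ≤ k ≤ p.
Since 1 ≤ k ≤ p, k divides p!; set t = 1 + p!/k. Then xy^t z has p + (p!/k)·k = p + p! copies of a. Now the a-count is p+p! and (b-count)-3 = (p+p!+3)-3 = p+p!, so i+3 ≠ j fails. So xy^t z = a^{p+p!} b^{p+p!+3} ∉ L.
This contradicts the pumping lemma, so L is not regular.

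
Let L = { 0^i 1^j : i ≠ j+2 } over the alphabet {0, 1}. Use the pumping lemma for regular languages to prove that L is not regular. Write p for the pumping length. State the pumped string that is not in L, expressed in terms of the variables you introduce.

0^{p+p!} 1^{p+p!-2}

Assume L is regular. Let p be the pumping length given by the pumping lemma.
Choose w = 0^p 1^{p+p!-2}. Since p ≠ (p+p!-2)+2 = p+p!, w ∈ L; and |w| ≥ p.
The pumping lemma gives a decomposition w = xyz where |xy| ≤ p and |y| > 0.
Since the first p symbols of w are all 0's and |xy| ≤ p, y lies entirely in the leading 0-block: y = 0^k for some k with 1 ≤ k ≤ p.
Since 1 ≤ k ≤ p, k divides p!; set t = 1 + p!/k. Then xy^t z has p + (p!/k)·k = p + p! copies of 0. Now the 0-count is p+p! and (1-count)+2 = (p+p!-2)+2 = p+p!, so i ≠ j+2 fails. So xy^t z = 0^{p+p!} 1^{p+p!-2} ∉ L.
This contradicts the pumping lemma, so L is not regular.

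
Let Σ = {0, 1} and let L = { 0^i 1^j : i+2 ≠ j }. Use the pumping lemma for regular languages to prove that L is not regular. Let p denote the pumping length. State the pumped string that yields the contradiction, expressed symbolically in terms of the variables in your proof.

Suppose for contradiction that L is regular, and let p be the pumping length.
Choose w = 0^p 1^{p+p!+2}. Since p ≠ (p+p!+2)-2 = p+p!, w ∈ L; and |w| ≥ p.
The pumping lemma gives a decomposition w = xyz where |xy| ≤ p and |y| > 0.
Since the first p symbols of w are all 0's and |xy| ≤ p, y lies entirely in the leading 0-block: y = 0^k for some k with 1 ≤ k ≤ p.
Since 1 ≤ k ≤ p, k divides p!; set t = 1 + p!/k. Then xy^t z has p + (p!/k)·k = p + p! copies of 0. Now the 0-count is p+p! and (1-count)-2 = (p+p!+2)-2 = p+p!, so i+2 ≠ j fails. So xy^t z = 0^{p+p!} 1^{p+p!+2} ∉ L.
This contradicts the pumping lemma, so L is not regular.

0^{p+p!} 1^{p+p!+2}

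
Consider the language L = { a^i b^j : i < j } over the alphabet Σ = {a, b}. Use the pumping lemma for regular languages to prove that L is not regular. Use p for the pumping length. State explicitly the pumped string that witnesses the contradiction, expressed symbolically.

Assume L is regular; let p be its pumping constant.
Choose w = a^p b^{p+1} ∈ L, with |w| = 2p+1 ≥ p.
The pumping lemma gives a decomposition w = xyz where |xy| ≤ p and |y| ≥ 1.
The first p characters of w are a's, so xy (and hence y) consists only of a's. Write y = a^k, 1 ≤ k ≤ p.
Consider xy^2z = a^{p+k} b^{p+1}. Since k ≥ 1, the a-count p+k is at least p+1, so i < j fails; thus xy^2z ∉ L.
This is a contradiction; hence L is not regular.

a^{p+k} b^{p+1}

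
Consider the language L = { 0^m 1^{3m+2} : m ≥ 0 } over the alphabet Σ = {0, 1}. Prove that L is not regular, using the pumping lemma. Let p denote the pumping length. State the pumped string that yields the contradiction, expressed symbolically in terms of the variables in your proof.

Toward a contradiction, assume L is regular with pumping length p.
Choose w = 0^p 1^{3p+2}, which is in L with |w| = 4p+2 ≥ p.
Write w = xyz as guaranteed by the lemma, with |xy| ≤ p and y is nonempty.
The first p characters of w are 0's, so xy (and hence y) consists only of 0's. Write y = 0^k, 1 ≤ k ≤ p.
Pump with i = 2: xy^2z = 0^{p+k} 1^{3p+2}. For this to lie in L we would need 3p+2 = 3(p+k)+2, which forces k = 0. But k ≥ 1, so xy^2z ∉ L.
This is a contradiction; hence L is not regular.

0^{p+k} 1^{3p+2}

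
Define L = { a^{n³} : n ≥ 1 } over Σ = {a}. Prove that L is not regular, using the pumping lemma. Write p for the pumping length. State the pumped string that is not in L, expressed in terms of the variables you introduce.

a^{p³+k}

Assume L is regular; let p be its pumping constant.
Take w = a^{p³} ∈ L with |w| = p³ ≥ p.
By the pumping lemma, w = xyz with |xy| ≤ p and |y| ≥ 1.
Then y = a^k for some k with 1 ≤ k ≤ p.
Pump with i = 2: xy^2z = a^{p³+k}. Since 1 ≤ k ≤ p, p³ < p³+k ≤ p³+p < p³+3p²+3p+1 = (p+1)³, so p³+k is not a perfect cube. So xy^2z ∉ L.
This is a contradiction; hence L is not regular.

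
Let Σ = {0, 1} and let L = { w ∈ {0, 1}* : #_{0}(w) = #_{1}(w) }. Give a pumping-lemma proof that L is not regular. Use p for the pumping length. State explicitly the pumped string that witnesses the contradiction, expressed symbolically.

0^{p+k} 1^p

Suppose for contradiction that L is regular, and let p be the pumping length.
Choose w = 0^p 1^p ∈ L with |w| = 2p ≥ p.
The pumping lemma gives a decomposition w = xyz where |xy| ≤ p and y is nonempty.
The first p characters of w are 0's, so xy (and hence y) consists only of 0's. Write y = 0^k, 1 ≤ k ≤ p.
Pump with i = 2: xy^2z = 0^{p+k} 1^p has p+k occurrences of 0 but only p of 1. Since k ≥ 1 the counts differ, so xy^2z ∉ L.
This is a contradiction; hence L is not regular.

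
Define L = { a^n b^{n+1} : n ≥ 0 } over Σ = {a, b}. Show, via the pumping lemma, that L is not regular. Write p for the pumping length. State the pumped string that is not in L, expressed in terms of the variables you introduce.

Assume L is regular; let p be its pumping constant.
Choose w = a^p b^{p+1}, which is in L with |w| = 2p+1 ≥ p.
Write w = xyz as guaranteed by the lemma, with |xy| ≤ p and y is nonempty.
Because |xy| ≤ p and w begins with p copies of a, we have y = a^k with 1 ≤ k ≤ p.
Pump with i = 2: xy^2z = a^{p+k} b^{p+1}. For this to lie in L we would need p+1 = (p+k)+1, which forces k = 0. But k ≥ 1, so xy^2z ∉ L.
This is a contradiction; hence L is not regular.

a^{p+k} b^{p+1}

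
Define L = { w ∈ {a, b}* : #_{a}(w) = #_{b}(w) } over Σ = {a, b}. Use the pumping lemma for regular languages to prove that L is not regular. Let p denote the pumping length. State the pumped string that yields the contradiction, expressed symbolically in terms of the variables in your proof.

a^{p+k} b^p

Assume L is regular. Let p be the pumping length given by the pumping lemma.
Choose w = a^p b^p ∈ L with |w| = 2p ≥ p.
Write w = xyz as guaranteed by the lemma, with |xy| ≤ p and y is nonempty.
Because |xy| ≤ p and w begins with p copies of a, we have y = a^k with 1 ≤ k ≤ p.
Pump with i = 2: xy^2z = a^{p+k} b^p has p+k occurrences of a but only p of b. Since k ≥ 1 the counts differ, so xy^2z ∉ L.
This is a contradiction; hence L is not regular.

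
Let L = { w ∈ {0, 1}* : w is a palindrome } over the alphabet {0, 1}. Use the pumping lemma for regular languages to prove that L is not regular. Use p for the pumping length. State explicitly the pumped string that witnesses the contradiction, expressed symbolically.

0^{p+k} 1 0^p

Assume L is regular. Let p be the pumping length given by the pumping lemma.
Take w = 0^p 1 0^p, a palindrome of length 2p+1 ≥ p.
Write w = xyz as guaranteed by the lemma, with |xy| ≤ p and |y| ≥ 1.
Because |xy| ≤ p and w begins with p copies of 0, we have y = 0^k with 1 ≤ k ≤ p.
Pump with i = 2: xy^2z = 0^{p+k} 1 0^p. Its reverse is 0^p 1 0^{p+k}, which differs from xy^2z since k ≥ 1. So xy^2z is not a palindrome and xy^2z ∉ L.
Contradiction. Therefore L is not regular.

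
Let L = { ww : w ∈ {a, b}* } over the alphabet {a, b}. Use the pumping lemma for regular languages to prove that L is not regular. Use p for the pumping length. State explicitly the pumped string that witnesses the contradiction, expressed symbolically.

a^{p+k} b^p a^p b^p

Suppose for contradiction that L is regular, and let p be the pumping length.
Take w = a^p b^p a^p b^p = uu where u = a^pb^p; then w ∈ L and |w| = 4p ≥ p.
Write w = xyz as guaranteed by the lemma, with |xy| ≤ p and y is nonempty.
Since the first p symbols of w are all a's and |xy| ≤ p, y lies entirely in the leading a-block: y = a^k for some k with 1 ≤ k ≤ p.
Pump with i = 2: xy^2z = a^{p+k} b^p a^p b^p, of length 4p+k. Suppose this equals vv. The string starts with a and ends with b, so v does too; thus the boundary between the two copies of v is a b→a transition. There is exactly one such transition, at position 2p+k, so |v| = 2p+k and |vv| = 4p+2k ≠ 4p+k since k ≥ 1. So xy^2z ∉ L.
Contradiction. Therefore L is not regular.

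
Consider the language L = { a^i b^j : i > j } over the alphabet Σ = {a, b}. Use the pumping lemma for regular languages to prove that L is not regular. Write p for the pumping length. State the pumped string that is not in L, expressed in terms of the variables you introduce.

Toward a contradiction, assume L is regular with pumping length p.
Choose w = a^{p+1} b^p ∈ L, with |w| = 2p+1 ≥ p.
Write w = xyz as guaranteed by the lemma, with |xy| ≤ p and |y| ≥ 1.
Since the first p symbols of w are all a's and |xy| ≤ p, y lies entirely in the leading a-block: y = a^k for some k with 1 ≤ k ≤ p.
Consider xy^0z = xz = a^{p+1-k} b^p. Since k ≥ 1, the a-count p+1-k is at most p, so i > j fails; thus xz ∉ L.
This is a contradiction; hence L is not regular.

a^{p+1-k} b^p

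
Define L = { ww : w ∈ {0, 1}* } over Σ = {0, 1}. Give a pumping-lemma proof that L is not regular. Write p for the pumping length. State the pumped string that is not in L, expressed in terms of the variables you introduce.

Suppose for contradiction that L is regular, and let p be the pumping length.
Take w = 0^p 1^p 0^p 1^p = uu where u = 0^p1^p; then w ∈ L and |w| = 4p ≥ p.
Write w = xyz as guaranteed by the lemma, with |xy| ≤ p and y is nonempty.
Since the first p symbols of w are all 0's and |xy| ≤ p, y lies entirely in the leading 0-block: y = 0^k for some k with 1 ≤ k ≤ p.
Pump with i = 2: xy^2z = 0^{p+k} 1^p 0^p 1^p, of length 4p+k. Suppose this equals vv. The string starts with 0 and ends with 1, so v does too; thus the boundary between the two copies of v is a 1→0 transition. There is exactly one such transition, at position 2p+k, so |v| = 2p+k and |vv| = 4p+2k ≠ 4p+k since k ≥ 1. So xy^2z ∉ L.
This contradicts the pumping lemma, so L is not regular.

0^{p+k} 1^p 0^p 1^p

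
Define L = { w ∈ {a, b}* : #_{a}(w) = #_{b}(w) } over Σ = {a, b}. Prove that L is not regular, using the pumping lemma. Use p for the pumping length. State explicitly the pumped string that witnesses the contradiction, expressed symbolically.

Toward a contradiction, assume L is regular with pumping length p.
Choose w = a^p b^p ∈ L with |w| = 2p ≥ p.
By the pumping lemma, w = xyz with |xy| ≤ p and y is nonempty.
The first p characters of w are a's, so xy (and hence y) consists only of a's. Write y = a^k, 1 ≤ k ≤ p.
Pump with i = 2: xy^2z = a^{p+k} b^p has p+k occurrences of a but only p of b. Since k ≥ 1 the counts differ, so xy^2z ∉ L.
This contradicts the pumping lemma, so L is not regular.

a^{p+k} b^p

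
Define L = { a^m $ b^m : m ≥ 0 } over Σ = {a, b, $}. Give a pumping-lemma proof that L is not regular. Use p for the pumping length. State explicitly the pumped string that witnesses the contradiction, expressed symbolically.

Assume L is regular; let p be its pumping constant.
Take w = a^p $ b^p ∈ L with |w| = 2p+1 ≥ p.
By the pumping lemma, w = xyz with |xy| ≤ p and |y| > 0.
Because |xy| ≤ p and w begins with p copies of a, we have y = a^k with 1 ≤ k ≤ p.
Pump with i = 2: xy^2z = a^{p+k} $ b^p, which would require p+k = p. But k ≥ 1, so xy^2z ∉ L.
This is a contradiction; hence L is not regular.

a^{p+k} $ b^p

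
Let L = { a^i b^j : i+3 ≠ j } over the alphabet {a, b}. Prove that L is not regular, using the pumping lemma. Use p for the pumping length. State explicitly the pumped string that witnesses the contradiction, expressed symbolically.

Assume L is regular. Let p be the pumping length given by the pumping lemma.
Choose w = a^p b^{p+p!+3}. Since p ≠ (p+p!+3)-3 = p+p!, w ∈ L; and |w| ≥ p.
Write w = xyz as guaranteed by the lemma, with |xy| ≤ p and |y| > 0.
Because |xy| ≤ p and w begins with p copies of a, we have y = a^k with 1 ≤ k ≤ p.
Since 1 ≤ k ≤ p, k divides p!; set t = 1 + p!/k. Then xy^t z has p + (p!/k)·k = p + p! copies of a. Now the a-count is p+p! and (b-count)-3 = (p+p!+3)-3 = p+p!, so i+3 ≠ j fails. So xy^t z = a^{p+p!} b^{p+p!+3} ∉ L.
This is a contradiction; hence L is not regular.

a^{p+p!} b^{p+p!+3}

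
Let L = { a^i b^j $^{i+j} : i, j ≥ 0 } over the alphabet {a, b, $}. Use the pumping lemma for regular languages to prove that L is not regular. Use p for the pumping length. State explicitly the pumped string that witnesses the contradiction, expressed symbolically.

a^{p+k} b^p $^{2p}

Assume L is regular; let p be its pumping constant.
Take w = a^p b^p $^{2p} ∈ L (with i=j=p, i+j=2p), |w| = 4p ≥ p.
By the pumping lemma, w = xyz with |xy| ≤ p and y is nonempty.
Since the first p symbols of w are all a's and |xy| ≤ p, y lies entirely in the leading a-block: y = a^k for some k with 1 ≤ k ≤ p.
Consider xy^2z = a^{p+k} b^p $^{2p}. Now the a- and b-counts sum to 2p+k, but the $-count is 2p ≠ 2p+k. So xy^2z ∉ L.
This is a contradiction; hence L is not regular.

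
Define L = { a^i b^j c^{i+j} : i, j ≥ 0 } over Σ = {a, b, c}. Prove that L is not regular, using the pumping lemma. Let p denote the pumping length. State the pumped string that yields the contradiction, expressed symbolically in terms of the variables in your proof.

Suppose for contradiction that L is regular, and let p be the pumping length.
Take w = a^p b^p c^{2p} ∈ L (with i=j=p, i+j=2p), |w| = 4p ≥ p.
The pumping lemma gives a decomposition w = xyz where |xy| ≤ p and |y| > 0.
The first p characters of w are a's, so xy (and hence y) consists only of a's. Write y = a^k, 1 ≤ k ≤ p.
Consider xy^2z = a^{p+k} b^p c^{2p}. Now the a- and b-counts sum to 2p+k, but the c-count is 2p ≠ 2p+k. So xy^2z ∉ L.
This is a contradiction; hence L is not regular.

a^{p+k} b^p c^{2p}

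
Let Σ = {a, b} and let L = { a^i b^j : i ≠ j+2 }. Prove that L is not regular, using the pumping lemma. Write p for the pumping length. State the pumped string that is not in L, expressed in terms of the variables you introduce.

a^{p+p!} b^{p+p!-2}

Assume L is regular; let p be its pumping constant.
Choose w = a^p b^{p+p!-2}. Since p ≠ (p+p!-2)+2 = p+p!, w ∈ L; and |w| ≥ p.
By the pumping lemma, w = xyz with |xy| ≤ p and |y| > 0.
Because |xy| ≤ p and w begins with p copies of a, we have y = a^k with 1 ≤ k ≤ p.
Since 1 ≤ k ≤ p, k divides p!; set t = 1 + p!/k. Then xy^t z has p + (p!/k)·k = p + p! copies of a. Now the a-count is p+p! and (b-count)+2 = (p+p!-2)+2 = p+p!, so i ≠ j+2 fails. So xy^t z = a^{p+p!} b^{p+p!-2} ∉ L.
Contradiction. Therefore L is not regular.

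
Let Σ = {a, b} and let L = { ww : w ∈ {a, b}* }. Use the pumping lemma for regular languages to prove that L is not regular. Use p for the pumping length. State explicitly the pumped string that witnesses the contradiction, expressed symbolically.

a^{p+k} b^p a^p b^p

Assume L is regular; let p be its pumping constant.
Take w = a^p b^p a^p b^p = uu where u = a^pb^p; then w ∈ L and |w| = 4p ≥ p.
Write w = xyz as guaranteed by the lemma, with |xy| ≤ p and |y| ≥ 1.
Because |xy| ≤ p and w begins with p copies of a, we have y = a^k with 1 ≤ k ≤ p.
Pump with i = 2: xy^2z = a^{p+k} b^p a^p b^p, of length 4p+k. Suppose this equals vv. The string starts with a and ends with b, so v does too; thus the boundary between the two copies of v is a b→a transition. There is exactly one such transition, at position 2p+k, so |v| = 2p+k and |vv| = 4p+2k ≠ 4p+k since k ≥ 1. So xy^2z ∉ L.
This is a contradiction; hence L is not regular.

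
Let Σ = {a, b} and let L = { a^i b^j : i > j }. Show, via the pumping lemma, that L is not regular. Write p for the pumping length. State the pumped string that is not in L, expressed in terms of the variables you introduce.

Assume L is regular. Let p be the pumping length given by the pumping lemma.
Choose w = a^{p+1} b^p ∈ L, with |w| = 2p+1 ≥ p.
By the pumping lemma, w = xyz with |xy| ≤ p and |y| ≥ 1.
Because |xy| ≤ p and w begins with p copies of a, we have y = a^k with 1 ≤ k ≤ p.
Consider xy^0z = xz = a^{p+1-k} b^p. Since k ≥ 1, the a-count p+1-k is at most p, so i > j fails; thus xz ∉ L.
This contradicts the pumping lemma, so L is not regular.

a^{p+1-k} b^p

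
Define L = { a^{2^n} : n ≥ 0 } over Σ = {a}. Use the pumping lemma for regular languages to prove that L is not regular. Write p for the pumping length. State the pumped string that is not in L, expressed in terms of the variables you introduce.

a^{2^p+k}

Toward a contradiction, assume L is regular with pumping length p.
Take w = a^{2^p} ∈ L with |w| = 2^p ≥ p.
The pumping lemma gives a decomposition w = xyz where |xy| ≤ p and y is nonempty.
Then y = a^k for some k with 1 ≤ k ≤ p.
Pump with i = 2: xy^2z = a^{2^p+k}. Since 1 ≤ k ≤ p < 2^p, we have 2^p < 2^p+k < 2^{p+1}, so 2^p+k is not a power of 2. So xy^2z ∉ L.
This is a contradiction; hence L is not regular.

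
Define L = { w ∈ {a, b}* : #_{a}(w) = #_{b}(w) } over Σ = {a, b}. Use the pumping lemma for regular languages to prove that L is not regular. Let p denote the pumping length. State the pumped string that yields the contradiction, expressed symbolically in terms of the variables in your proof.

Toward a contradiction, assume L is regular with pumping length p.
Choose w = a^p b^p ∈ L with |w| = 2p ≥ p.
The pumping lemma gives a decomposition w = xyz where |xy| ≤ p and |y| > 0.
Since the first p symbols of w are all a's and |xy| ≤ p, y lies entirely in the leading a-block: y = a^k for some k with 1 ≤ k ≤ p.
Pump with i = 2: xy^2z = a^{p+k} b^p has p+k occurrences of a but only p of b. Since k ≥ 1 the counts differ, so xy^2z ∉ L.
This contradicts the pumping lemma, so L is not regular.

a^{p+k} b^p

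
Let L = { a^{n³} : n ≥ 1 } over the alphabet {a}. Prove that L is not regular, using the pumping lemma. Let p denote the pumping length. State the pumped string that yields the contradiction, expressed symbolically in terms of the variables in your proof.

a^{p³+k}

Toward a contradiction, assume L is regular with pumping length p.
Take w = a^{p³} ∈ L with |w| = p³ ≥ p.
By the pumping lemma, w = xyz with |xy| ≤ p and y is nonempty.
Then y = a^k for some k with 1 ≤ k ≤ p.
Pump with i = 2: xy^2z = a^{p³+k}. Since 1 ≤ k ≤ p, p³ < p³+k ≤ p³+p < p³+3p²+3p+1 = (p+1)³, so p³+k is not a perfect cube. So xy^2z ∉ L.
This contradicts the pumping lemma, so L is not regular.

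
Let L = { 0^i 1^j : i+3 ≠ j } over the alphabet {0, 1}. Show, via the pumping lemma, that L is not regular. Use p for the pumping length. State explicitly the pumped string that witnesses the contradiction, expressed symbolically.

Assume L is regular. Let p be the pumping length given by the pumping lemma.
Choose w = 0^p 1^{p+p!+3}. Since p ≠ (p+p!+3)-3 = p+p!, w ∈ L; and |w| ≥ p.
The pumping lemma gives a decomposition w = xyz where |xy| ≤ p and y is nonempty.
Because |xy| ≤ p and w begins with p copies of 0, we have y = 0^k with 1 ≤ k ≤ p.
Since 1 ≤ k ≤ p, k divides p!; set t = 1 + p!/k. Then xy^t z has p + (p!/k)·k = p + p! copies of 0. Now the 0-count is p+p! and (1-count)-3 = (p+p!+3)-3 = p+p!, so i+3 ≠ j fails. So xy^t z = 0^{p+p!} 1^{p+p!+3} ∉ L.
This is a contradiction; hence L is not regular.

0^{p+p!} 1^{p+p!+3}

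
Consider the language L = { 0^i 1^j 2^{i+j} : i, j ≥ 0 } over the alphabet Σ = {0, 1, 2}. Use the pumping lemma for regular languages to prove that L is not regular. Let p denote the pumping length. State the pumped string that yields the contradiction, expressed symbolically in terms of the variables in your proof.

0^{p+k} 1^p 2^{2p}

Assume L is regular. Let p be the pumping length given by the pumping lemma.
Take w = 0^p 1^p 2^{2p} ∈ L (with i=j=p, i+j=2p), |w| = 4p ≥ p.
The pumping lemma gives a decomposition w = xyz where |xy| ≤ p and |y| > 0.
Because |xy| ≤ p and w begins with p copies of 0, we have y = 0^k with 1 ≤ k ≤ p.
Consider xy^2z = 0^{p+k} 1^p 2^{2p}. Now the 0- and 1-counts sum to 2p+k, but the 2-count is 2p ≠ 2p+k. So xy^2z ∉ L.
Contradiction. Therefore L is not regular.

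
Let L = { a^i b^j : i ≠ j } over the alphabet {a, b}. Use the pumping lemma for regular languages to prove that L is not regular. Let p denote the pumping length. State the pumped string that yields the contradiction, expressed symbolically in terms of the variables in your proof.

a^{p+p!} b^{p+p!}

Assume L is regular; let p be its pumping constant.
Choose w = a^p b^{p+p!}. Since p ≠ p+p!, w ∈ L; and |w| ≥ p.
Write w = xyz as guaranteed by the lemma, with |xy| ≤ p and |y| > 0.
The first p characters of w are a's, so xy (and hence y) consists only of a's. Write y = a^k, 1 ≤ k ≤ p.
Since 1 ≤ k ≤ p, k divides p!; set t = 1 + p!/k. Then xy^t z has p + (p!/k)·k = p + p! copies of a. Now the a-count equals the b-count, so i ≠ j fails. So xy^t z = a^{p+p!} b^{p+p!} ∉ L.
Contradiction. Therefore L is not regular.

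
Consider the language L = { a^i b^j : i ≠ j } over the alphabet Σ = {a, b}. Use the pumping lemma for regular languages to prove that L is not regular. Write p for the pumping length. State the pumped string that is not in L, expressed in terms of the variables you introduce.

Suppose for contradiction that L is regular, and let p be the pumping length.
Choose w = a^p b^{p+p!}. Since p ≠ p+p!, w ∈ L; and |w| ≥ p.
The pumping lemma gives a decomposition w = xyz where |xy| ≤ p and |y| > 0.
Because |xy| ≤ p and w begins with p copies of a, we have y = a^k with 1 ≤ k ≤ p.
Since 1 ≤ k ≤ p, k divides p!; set t = 1 + p!/k. Then xy^t z has p + (p!/k)·k = p + p! copies of a. Now the a-count equals the b-count, so i ≠ j fails. So xy^t z = a^{p+p!} b^{p+p!} ∉ L.
Contradiction. Therefore L is not regular.

a^{p+p!} b^{p+p!}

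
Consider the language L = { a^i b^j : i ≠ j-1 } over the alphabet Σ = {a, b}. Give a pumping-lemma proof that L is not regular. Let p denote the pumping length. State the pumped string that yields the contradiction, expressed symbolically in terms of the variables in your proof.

Assume L is regular; let p be its pumping constant.
Choose w = a^p b^{p+p!+1}. Since p ≠ (p+p!+1)-1 = p+p!, w ∈ L; and |w| ≥ p.
Write w = xyz as guaranteed by the lemma, with |xy| ≤ p and |y| ≥ 1.
Since the first p symbols of w are all a's and |xy| ≤ p, y lies entirely in the leading a-block: y = a^k for some k with 1 ≤ k ≤ p.
Since 1 ≤ k ≤ p, k divides p!; set t = 1 + p!/k. Then xy^t z has p + (p!/k)·k = p + p! copies of a. Now the a-count is p+p! and (b-count)-1 = (p+p!+1)-1 = p+p!, so i ≠ j-1 fails. So xy^t z = a^{p+p!} b^{p+p!+1} ∉ L.
Contradiction. Therefore L is not regular.

a^{p+p!} b^{p+p!+1}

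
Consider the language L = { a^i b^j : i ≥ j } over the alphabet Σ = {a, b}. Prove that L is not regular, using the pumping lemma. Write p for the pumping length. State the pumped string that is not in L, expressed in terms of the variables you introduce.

a^{p-k} b^p

Toward a contradiction, assume L is regular with pumping length p.
Choose w = a^p b^p ∈ L, with |w| = 2p ≥ p.
The pumping lemma gives a decomposition w = xyz where |xy| ≤ p and |y| > 0.
The first p characters of w are a's, so xy (and hence y) consists only of a's. Write y = a^k, 1 ≤ k ≤ p.
Consider xy^0z = xz = a^{p-k} b^p. Since k ≥ 1, the a-count p-k is less than p, so i ≥ j fails; thus xz ∉ L.
Contradiction. Therefore L is not regular.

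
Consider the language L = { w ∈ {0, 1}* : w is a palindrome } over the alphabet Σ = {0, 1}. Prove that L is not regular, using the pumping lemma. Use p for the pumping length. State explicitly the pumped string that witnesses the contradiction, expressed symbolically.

Assume L is regular. Let p be the pumping length given by the pumping lemma.
Take w = 0^p 1 0^p, a palindrome of length 2p+1 ≥ p.
The pumping lemma gives a decomposition w = xyz where |xy| ≤ p and |y| > 0.
The first p characters of w are 0's, so xy (and hence y) consists only of 0's. Write y = 0^k, 1 ≤ k ≤ p.
Pump with i = 2: xy^2z = 0^{p+k} 1 0^p. Its reverse is 0^p 1 0^{p+k}, which differs from xy^2z since k ≥ 1. So xy^2z is not a palindrome and xy^2z ∉ L.
Contradiction. Therefore L is not regular.

0^{p+k} 1 0^p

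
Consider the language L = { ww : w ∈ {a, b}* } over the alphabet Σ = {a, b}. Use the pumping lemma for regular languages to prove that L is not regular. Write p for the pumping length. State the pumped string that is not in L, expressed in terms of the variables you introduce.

Toward a contradiction, assume L is regular with pumping length p.
Take w = a^p b^p a^p b^p = uu where u = a^pb^p; then w ∈ L and |w| = 4p ≥ p.
Write w = xyz as guaranteed by the lemma, with |xy| ≤ p and y is nonempty.
The first p characters of w are a's, so xy (and hence y) consists only of a's. Write y = a^k, 1 ≤ k ≤ p.
Pump with i = 2: xy^2z = a^{p+k} b^p a^p b^p, of length 4p+k. Suppose this equals vv. The string starts with a and ends with b, so v does too; thus the boundary between the two copies of v is a b→a transition. There is exactly one such transition, at position 2p+k, so |v| = 2p+k and |vv| = 4p+2k ≠ 4p+k since k ≥ 1. So xy^2z ∉ L.
Contradiction. Therefore L is not regular.

a^{p+k} b^p a^p b^p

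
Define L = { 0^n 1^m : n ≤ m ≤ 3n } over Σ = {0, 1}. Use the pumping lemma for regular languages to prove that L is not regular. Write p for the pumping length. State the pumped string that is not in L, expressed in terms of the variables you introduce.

Suppose for contradiction that L is regular, and let p be the pumping length.
Take w = 0^p 1^p ∈ L (since p ≤ p ≤ 3p), with |w| = 2p ≥ p.
The pumping lemma gives a decomposition w = xyz where |xy| ≤ p and |y| > 0.
The first p characters of w are 0's, so xy (and hence y) consists only of 0's. Write y = 0^k, 1 ≤ k ≤ p.
Pump with i = 2: xy^2z = 0^{p+k} 1^p. Now n = p+k > p = m, so the condition n ≤ m fails. Thus xy^2z ∉ L.
Contradiction. Therefore L is not regular.

0^{p+k} 1^p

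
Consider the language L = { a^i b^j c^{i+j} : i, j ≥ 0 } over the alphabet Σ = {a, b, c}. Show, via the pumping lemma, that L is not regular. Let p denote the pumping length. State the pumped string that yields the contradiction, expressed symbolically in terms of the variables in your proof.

Assume L is regular. Let p be the pumping length given by the pumping lemma.
Take w = a^p b^p c^{2p} ∈ L (with i=j=p, i+j=2p), |w| = 4p ≥ p.
Write w = xyz as guaranteed by the lemma, with |xy| ≤ p and |y| > 0.
Since the first p symbols of w are all a's and |xy| ≤ p, y lies entirely in the leading a-block: y = a^k for some k with 1 ≤ k ≤ p.
Consider xy^2z = a^{p+k} b^p c^{2p}. Now the a- and b-counts sum to 2p+k, but the c-count is 2p ≠ 2p+k. So xy^2z ∉ L.
Contradiction. Therefore L is not regular.

a^{p+k} b^p c^{2p}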